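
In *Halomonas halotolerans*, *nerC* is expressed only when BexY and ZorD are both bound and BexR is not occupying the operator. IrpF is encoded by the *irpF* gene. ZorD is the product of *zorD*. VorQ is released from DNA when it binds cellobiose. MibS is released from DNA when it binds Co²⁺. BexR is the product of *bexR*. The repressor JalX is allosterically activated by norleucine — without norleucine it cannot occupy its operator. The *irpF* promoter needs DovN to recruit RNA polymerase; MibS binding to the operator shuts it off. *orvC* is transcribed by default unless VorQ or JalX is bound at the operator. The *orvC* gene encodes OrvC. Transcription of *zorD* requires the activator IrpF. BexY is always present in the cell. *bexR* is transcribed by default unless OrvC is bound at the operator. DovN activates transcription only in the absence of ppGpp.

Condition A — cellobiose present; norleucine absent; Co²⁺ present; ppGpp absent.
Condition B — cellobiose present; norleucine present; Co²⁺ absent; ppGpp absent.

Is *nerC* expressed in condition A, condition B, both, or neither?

Condition A:
BexY is produced constitutively and is active.
Cellobiose is present, so VorQ is inactive.
Norleucine is absent, so JalX is inactive.
With no repressor bound, *orvC* is transcribed.
So OrvC is produced and active.
With repressor OrvC bound, *bexR* is not transcribed.
So BexR is not produced.
Co²⁺ is present, so MibS is inactive.
ppGpp is absent, so DovN is active.
No repressor is bound and DovN is active, so *irpF* is transcribed.
So IrpF is produced and active.
No repressor is bound and IrpF is active, so *zorD* is transcribed.
So ZorD is produced and active.
No repressor is bound and BexY and ZorD are active, so *nerC* is transcribed.
→ *nerC* is ON in A.
Condition B:
BexY is produced constitutively and is active.
Cellobiose is present, so VorQ is inactive.
Norleucine is present, so JalX is active.
With repressor JalX bound, *orvC* is not transcribed.
So OrvC is not produced.
With no repressor bound, *bexR* is transcribed.
So BexR is produced and active.
Co²⁺ is absent, so MibS is active.
ppGpp is absent, so DovN is active.
With repressor MibS bound, *irpF* is not transcribed.
So IrpF is not produced.
Required activator IrpF is absent, so *zorD* is not transcribed.
So ZorD is not produced.
With repressor BexR bound, *nerC* is not transcribed.
→ *nerC* is OFF in B.

A only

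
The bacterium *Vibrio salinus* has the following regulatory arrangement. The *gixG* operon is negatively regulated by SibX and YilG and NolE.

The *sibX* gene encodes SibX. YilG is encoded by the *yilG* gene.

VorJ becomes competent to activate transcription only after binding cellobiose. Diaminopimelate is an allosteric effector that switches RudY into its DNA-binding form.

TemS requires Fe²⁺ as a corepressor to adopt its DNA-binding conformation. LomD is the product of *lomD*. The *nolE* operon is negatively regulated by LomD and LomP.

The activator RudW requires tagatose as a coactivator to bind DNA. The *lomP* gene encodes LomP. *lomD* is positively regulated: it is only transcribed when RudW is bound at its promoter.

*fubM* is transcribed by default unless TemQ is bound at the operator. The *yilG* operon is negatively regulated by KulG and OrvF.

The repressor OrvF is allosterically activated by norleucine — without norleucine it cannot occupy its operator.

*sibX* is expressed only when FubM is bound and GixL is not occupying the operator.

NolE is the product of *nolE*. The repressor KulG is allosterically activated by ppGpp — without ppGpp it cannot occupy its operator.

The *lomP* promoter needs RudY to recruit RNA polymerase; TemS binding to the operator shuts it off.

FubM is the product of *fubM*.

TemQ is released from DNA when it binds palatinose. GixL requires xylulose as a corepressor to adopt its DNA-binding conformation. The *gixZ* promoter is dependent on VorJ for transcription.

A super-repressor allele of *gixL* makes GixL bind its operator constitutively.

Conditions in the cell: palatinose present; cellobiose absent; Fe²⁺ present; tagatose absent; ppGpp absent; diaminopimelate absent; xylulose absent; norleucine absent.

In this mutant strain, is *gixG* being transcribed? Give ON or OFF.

GixL is constitutively active in this strain.
Palatinose is present, so TemQ is inactive.
With no repressor bound, *fubM* is transcribed.
So FubM is produced and active.
With repressor GixL bound, *sibX* is not transcribed.
So SibX is not produced.
ppGpp is absent, so KulG is inactive.
Norleucine is absent, so OrvF is inactive.
With no repressor bound, *yilG* is transcribed.
So YilG is produced and active.
Tagatose is absent, so RudW is inactive.
Required activator RudW is absent, so *lomD* is not transcribed.
So LomD is not produced.
Fe²⁺ is present, so TemS is active.
Diaminopimelate is absent, so RudY is inactive.
With repressor TemS bound, *lomP* is not transcribed.
So LomP is not produced.
With no repressor bound, *nolE* is transcribed.
So NolE is produced and active.
With repressor YilG bound, *gixG* is not transcribed.

OFF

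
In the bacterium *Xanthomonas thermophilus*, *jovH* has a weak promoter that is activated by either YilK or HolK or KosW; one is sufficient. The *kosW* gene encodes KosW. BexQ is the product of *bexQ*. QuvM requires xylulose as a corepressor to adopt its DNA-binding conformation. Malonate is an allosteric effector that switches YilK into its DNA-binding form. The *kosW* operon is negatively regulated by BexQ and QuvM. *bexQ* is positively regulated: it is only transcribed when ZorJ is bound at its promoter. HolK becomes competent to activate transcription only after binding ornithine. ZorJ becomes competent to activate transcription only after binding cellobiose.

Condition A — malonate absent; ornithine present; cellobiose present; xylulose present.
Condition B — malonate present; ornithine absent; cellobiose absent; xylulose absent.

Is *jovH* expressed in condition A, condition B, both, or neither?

both

Condition A:
Malonate is absent, so YilK is inactive.
Ornithine is present, so HolK is active.
Cellobiose is present, so ZorJ is active.
No repressor is bound and ZorJ is active, so *bexQ* is transcribed.
So BexQ is produced and active.
Xylulose is present, so QuvM is active.
With repressor BexQ bound, *kosW* is not transcribed.
So KosW is not produced.
Activator HolK is present, so *jovH* is transcribed.
→ *jovH* is ON in A.
Condition B:
Malonate is present, so YilK is active.
Ornithine is absent, so HolK is inactive.
Cellobiose is absent, so ZorJ is inactive.
Required activator ZorJ is absent, so *bexQ* is not transcribed.
So BexQ is not produced.
Xylulose is absent, so QuvM is inactive.
With no repressor bound, *kosW* is transcribed.
So KosW is produced and active.
Activator YilK is present, so *jovH* is transcribed.
→ *jovH* is ON in B.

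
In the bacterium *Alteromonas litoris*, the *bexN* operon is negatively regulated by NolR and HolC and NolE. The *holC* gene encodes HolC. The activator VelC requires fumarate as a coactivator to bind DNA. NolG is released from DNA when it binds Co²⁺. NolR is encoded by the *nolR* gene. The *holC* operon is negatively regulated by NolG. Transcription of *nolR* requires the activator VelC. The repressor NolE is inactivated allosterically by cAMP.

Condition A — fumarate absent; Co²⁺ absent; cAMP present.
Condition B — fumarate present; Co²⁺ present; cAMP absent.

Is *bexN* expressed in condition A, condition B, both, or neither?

A only

Condition A:
Fumarate is absent, so VelC is inactive.
Required activator VelC is absent, so *nolR* is not transcribed.
So NolR is not produced.
Co²⁺ is absent, so NolG is active.
With repressor NolG bound, *holC* is not transcribed.
So HolC is not produced.
cAMP is present, so NolE is inactive.
With no repressor bound, *bexN* is transcribed.
→ *bexN* is ON in A.
Condition B:
Fumarate is present, so VelC is active.
No repressor is bound and VelC is active, so *nolR* is transcribed.
So NolR is produced and active.
Co²⁺ is present, so NolG is inactive.
With no repressor bound, *holC* is transcribed.
So HolC is produced and active.
cAMP is absent, so NolE is active.
With repressor NolR bound, *bexN* is not transcribed.
→ *bexN* is OFF in B.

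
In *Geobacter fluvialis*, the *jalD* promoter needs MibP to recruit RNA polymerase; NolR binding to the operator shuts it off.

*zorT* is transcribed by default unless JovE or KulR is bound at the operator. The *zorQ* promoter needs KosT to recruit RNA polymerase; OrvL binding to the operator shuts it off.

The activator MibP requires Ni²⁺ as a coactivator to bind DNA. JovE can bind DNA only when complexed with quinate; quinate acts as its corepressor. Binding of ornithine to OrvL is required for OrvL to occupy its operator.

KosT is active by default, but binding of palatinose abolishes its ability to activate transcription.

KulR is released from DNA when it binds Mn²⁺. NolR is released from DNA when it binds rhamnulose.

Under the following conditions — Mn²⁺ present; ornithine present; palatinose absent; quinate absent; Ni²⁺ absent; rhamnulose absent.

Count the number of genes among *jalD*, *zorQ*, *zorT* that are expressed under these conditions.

Rhamnulose is absent, so NolR is active.
Ni²⁺ is absent, so MibP is inactive.
With repressor NolR bound, *jalD* is not transcribed.
→ *jalD* is OFF.
Ornithine is present, so OrvL is active.
Palatinose is absent, so KosT is active.
With repressor OrvL bound, *zorQ* is not transcribed.
→ *zorQ* is OFF.
Quinate is absent, so JovE is inactive.
Mn²⁺ is present, so KulR is inactive.
With no repressor bound, *zorT* is transcribed.
→ *zorT* is ON.
1 of the 3 genes is transcribed.

1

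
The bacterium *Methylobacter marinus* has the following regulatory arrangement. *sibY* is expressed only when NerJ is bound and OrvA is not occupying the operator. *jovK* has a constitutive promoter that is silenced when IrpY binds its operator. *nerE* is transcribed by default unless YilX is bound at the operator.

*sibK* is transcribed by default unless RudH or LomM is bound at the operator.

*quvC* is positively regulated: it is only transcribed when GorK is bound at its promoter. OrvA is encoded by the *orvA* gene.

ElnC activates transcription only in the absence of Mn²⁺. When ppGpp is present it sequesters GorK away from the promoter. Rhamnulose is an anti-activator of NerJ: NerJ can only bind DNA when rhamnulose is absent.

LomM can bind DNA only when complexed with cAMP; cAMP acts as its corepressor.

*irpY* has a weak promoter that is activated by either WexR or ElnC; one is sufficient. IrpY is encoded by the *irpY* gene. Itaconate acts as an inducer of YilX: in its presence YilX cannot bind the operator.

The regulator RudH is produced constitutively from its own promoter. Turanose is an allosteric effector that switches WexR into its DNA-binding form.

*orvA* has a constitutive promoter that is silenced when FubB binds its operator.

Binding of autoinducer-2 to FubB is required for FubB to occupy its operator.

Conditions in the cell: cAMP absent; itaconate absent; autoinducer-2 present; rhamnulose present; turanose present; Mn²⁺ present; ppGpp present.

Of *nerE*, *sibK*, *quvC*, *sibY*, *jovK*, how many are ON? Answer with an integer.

0

Itaconate is absent, so YilX is active.
With repressor YilX bound, *nerE* is not transcribed.
→ *nerE* is OFF.
RudH is produced constitutively and is active.
cAMP is absent, so LomM is inactive.
With repressor RudH bound, *sibK* is not transcribed.
→ *sibK* is OFF.
ppGpp is present, so GorK is inactive.
Required activator GorK is absent, so *quvC* is not transcribed.
→ *quvC* is OFF.
Rhamnulose is present, so NerJ is inactive.
Autoinducer-2 is present, so FubB is active.
With repressor FubB bound, *orvA* is not transcribed.
So OrvA is not produced.
Required activator NerJ is absent, so *sibY* is not transcribed.
→ *sibY* is OFF.
Turanose is present, so WexR is active.
Mn²⁺ is present, so ElnC is inactive.
Activator WexR is present, so *irpY* is transcribed.
So IrpY is produced and active.
With repressor IrpY bound, *jovK* is not transcribed.
→ *jovK* is OFF.
0 of the 5 genes are transcribed.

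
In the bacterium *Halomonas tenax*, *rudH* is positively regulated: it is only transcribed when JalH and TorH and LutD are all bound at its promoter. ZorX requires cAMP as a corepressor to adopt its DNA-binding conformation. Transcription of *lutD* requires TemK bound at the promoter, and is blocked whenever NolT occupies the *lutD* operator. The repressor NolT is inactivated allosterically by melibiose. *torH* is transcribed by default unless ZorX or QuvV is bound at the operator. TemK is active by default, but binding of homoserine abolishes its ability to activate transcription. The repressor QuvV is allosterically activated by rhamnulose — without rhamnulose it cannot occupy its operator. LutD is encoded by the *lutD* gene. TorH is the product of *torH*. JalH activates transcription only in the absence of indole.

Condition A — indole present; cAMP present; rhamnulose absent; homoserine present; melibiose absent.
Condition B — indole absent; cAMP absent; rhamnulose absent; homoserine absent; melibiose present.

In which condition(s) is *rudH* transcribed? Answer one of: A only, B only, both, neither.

B only

Condition A:
Indole is present, so JalH is inactive.
cAMP is present, so ZorX is active.
Rhamnulose is absent, so QuvV is inactive.
With repressor ZorX bound, *torH* is not transcribed.
So TorH is not produced.
Homoserine is present, so TemK is inactive.
Melibiose is absent, so NolT is active.
With repressor NolT bound, *lutD* is not transcribed.
So LutD is not produced.
Required activator JalH is absent, so *rudH* is not transcribed.
→ *rudH* is OFF in A.
Condition B:
Indole is absent, so JalH is active.
cAMP is absent, so ZorX is inactive.
Rhamnulose is absent, so QuvV is inactive.
With no repressor bound, *torH* is transcribed.
So TorH is produced and active.
Homoserine is absent, so TemK is active.
Melibiose is present, so NolT is inactive.
No repressor is bound and TemK is active, so *lutD* is transcribed.
So LutD is produced and active.
No repressor is bound and JalH and TorH and LutD are active, so *rudH* is transcribed.
→ *rudH* is ON in B.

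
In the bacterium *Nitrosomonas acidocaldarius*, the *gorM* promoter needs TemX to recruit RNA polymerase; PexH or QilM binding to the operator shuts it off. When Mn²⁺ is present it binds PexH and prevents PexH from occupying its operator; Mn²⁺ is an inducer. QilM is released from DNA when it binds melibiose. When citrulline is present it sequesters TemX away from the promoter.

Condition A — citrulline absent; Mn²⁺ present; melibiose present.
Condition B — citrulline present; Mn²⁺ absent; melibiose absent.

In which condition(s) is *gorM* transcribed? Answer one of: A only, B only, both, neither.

Condition A:
Citrulline is absent, so TemX is active.
Mn²⁺ is present, so PexH is inactive.
Melibiose is present, so QilM is inactive.
No repressor is bound and TemX is active, so *gorM* is transcribed.
→ *gorM* is ON in A.
Condition B:
Citrulline is present, so TemX is inactive.
Mn²⁺ is absent, so PexH is active.
Melibiose is absent, so QilM is active.
With repressor PexH bound, *gorM* is not transcribed.
→ *gorM* is OFF in B.

A only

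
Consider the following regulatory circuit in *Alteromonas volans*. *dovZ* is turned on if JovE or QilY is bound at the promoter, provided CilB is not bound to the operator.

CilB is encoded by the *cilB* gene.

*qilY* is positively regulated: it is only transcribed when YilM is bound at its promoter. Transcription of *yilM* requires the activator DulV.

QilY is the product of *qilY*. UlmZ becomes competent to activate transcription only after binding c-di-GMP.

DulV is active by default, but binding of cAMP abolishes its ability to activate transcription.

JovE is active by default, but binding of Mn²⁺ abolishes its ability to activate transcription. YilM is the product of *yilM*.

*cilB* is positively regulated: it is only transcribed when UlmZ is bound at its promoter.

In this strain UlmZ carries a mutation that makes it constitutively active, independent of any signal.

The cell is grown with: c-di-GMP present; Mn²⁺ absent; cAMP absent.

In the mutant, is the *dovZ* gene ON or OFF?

Mn²⁺ is absent, so JovE is active.
cAMP is absent, so DulV is active.
No repressor is bound and DulV is active, so *yilM* is transcribed.
So YilM is produced and active.
No repressor is bound and YilM is active, so *qilY* is transcribed.
So QilY is produced and active.
UlmZ is constitutively active in this strain.
No repressor is bound and UlmZ is active, so *cilB* is transcribed.
So CilB is produced and active.
With repressor CilB bound, *dovZ* is not transcribed.

OFF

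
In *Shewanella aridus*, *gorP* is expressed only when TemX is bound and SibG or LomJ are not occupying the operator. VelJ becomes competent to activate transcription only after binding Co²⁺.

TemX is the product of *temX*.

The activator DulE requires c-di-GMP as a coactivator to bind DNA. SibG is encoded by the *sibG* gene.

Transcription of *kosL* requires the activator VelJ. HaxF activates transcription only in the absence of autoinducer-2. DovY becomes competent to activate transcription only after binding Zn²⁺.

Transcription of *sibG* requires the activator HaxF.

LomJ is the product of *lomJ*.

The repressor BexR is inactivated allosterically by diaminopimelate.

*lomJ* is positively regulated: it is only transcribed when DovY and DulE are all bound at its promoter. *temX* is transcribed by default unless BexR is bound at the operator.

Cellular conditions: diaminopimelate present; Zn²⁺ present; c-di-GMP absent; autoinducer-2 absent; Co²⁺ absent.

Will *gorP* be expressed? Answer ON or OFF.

Autoinducer-2 is absent, so HaxF is active.
No repressor is bound and HaxF is active, so *sibG* is transcribed.
So SibG is produced and active.
Diaminopimelate is present, so BexR is inactive.
With no repressor bound, *temX* is transcribed.
So TemX is produced and active.
Zn²⁺ is present, so DovY is active.
c-di-GMP is absent, so DulE is inactive.
Required activator DulE is absent, so *lomJ* is not transcribed.
So LomJ is not produced.
With repressor SibG bound, *gorP* is not transcribed.

OFF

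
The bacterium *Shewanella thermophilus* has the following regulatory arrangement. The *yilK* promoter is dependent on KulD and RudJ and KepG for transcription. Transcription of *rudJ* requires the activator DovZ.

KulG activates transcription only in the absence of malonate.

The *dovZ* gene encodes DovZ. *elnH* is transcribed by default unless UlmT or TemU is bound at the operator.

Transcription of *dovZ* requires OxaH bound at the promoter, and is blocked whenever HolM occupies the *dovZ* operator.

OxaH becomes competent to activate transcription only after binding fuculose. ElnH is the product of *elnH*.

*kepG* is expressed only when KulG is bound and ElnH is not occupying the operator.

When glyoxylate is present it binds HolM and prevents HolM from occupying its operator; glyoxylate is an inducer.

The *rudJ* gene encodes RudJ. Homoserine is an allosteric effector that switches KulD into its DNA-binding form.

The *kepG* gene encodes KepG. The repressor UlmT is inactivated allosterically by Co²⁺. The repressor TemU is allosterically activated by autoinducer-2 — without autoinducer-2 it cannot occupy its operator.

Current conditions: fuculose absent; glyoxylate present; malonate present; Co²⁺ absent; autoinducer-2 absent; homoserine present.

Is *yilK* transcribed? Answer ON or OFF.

OFF

Homoserine is present, so KulD is active.
Glyoxylate is present, so HolM is inactive.
Fuculose is absent, so OxaH is inactive.
Required activator OxaH is absent, so *dovZ* is not transcribed.
So DovZ is not produced.
Required activator DovZ is absent, so *rudJ* is not transcribed.
So RudJ is not produced.
Co²⁺ is absent, so UlmT is active.
Autoinducer-2 is absent, so TemU is inactive.
With repressor UlmT bound, *elnH* is not transcribed.
So ElnH is not produced.
Malonate is present, so KulG is inactive.
Required activator KulG is absent, so *kepG* is not transcribed.
So KepG is not produced.
Required activator RudJ is absent, so *yilK* is not transcribed.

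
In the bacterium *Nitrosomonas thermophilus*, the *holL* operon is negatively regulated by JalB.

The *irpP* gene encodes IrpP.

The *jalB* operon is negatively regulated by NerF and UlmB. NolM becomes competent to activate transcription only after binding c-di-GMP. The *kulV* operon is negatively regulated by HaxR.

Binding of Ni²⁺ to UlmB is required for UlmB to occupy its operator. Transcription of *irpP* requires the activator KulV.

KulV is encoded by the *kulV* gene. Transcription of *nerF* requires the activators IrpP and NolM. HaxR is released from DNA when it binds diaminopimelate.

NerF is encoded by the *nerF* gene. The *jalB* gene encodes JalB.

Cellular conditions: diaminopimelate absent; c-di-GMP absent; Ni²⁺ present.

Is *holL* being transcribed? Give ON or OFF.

Diaminopimelate is absent, so HaxR is active.
With repressor HaxR bound, *kulV* is not transcribed.
So KulV is not produced.
Required activator KulV is absent, so *irpP* is not transcribed.
So IrpP is not produced.
c-di-GMP is absent, so NolM is inactive.
Required activator IrpP is absent, so *nerF* is not transcribed.
So NerF is not produced.
Ni²⁺ is present, so UlmB is active.
With repressor UlmB bound, *jalB* is not transcribed.
So JalB is not produced.
With no repressor bound, *holL* is transcribed.

ON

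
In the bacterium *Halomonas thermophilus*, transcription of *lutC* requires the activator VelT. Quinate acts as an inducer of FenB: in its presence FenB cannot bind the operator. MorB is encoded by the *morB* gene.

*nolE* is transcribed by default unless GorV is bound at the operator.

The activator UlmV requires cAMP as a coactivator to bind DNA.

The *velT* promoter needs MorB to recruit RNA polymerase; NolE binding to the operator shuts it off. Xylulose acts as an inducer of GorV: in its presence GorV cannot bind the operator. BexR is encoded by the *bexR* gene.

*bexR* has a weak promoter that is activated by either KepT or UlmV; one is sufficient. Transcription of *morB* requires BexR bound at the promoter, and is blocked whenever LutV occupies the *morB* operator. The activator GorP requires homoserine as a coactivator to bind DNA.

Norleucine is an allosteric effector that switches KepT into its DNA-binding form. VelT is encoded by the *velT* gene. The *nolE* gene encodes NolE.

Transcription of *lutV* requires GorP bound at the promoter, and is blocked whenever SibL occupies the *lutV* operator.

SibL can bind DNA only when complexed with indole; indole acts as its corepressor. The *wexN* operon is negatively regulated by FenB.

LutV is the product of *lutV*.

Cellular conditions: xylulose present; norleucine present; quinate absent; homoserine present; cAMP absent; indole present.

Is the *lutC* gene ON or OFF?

OFF

Indole is present, so SibL is active.
Homoserine is present, so GorP is active.
With repressor SibL bound, *lutV* is not transcribed.
So LutV is not produced.
Norleucine is present, so KepT is active.
cAMP is absent, so UlmV is inactive.
Activator KepT is present, so *bexR* is transcribed.
So BexR is produced and active.
No repressor is bound and BexR is active, so *morB* is transcribed.
So MorB is produced and active.
Xylulose is present, so GorV is inactive.
With no repressor bound, *nolE* is transcribed.
So NolE is produced and active.
With repressor NolE bound, *velT* is not transcribed.
So VelT is not produced.
Required activator VelT is absent, so *lutC* is not transcribed.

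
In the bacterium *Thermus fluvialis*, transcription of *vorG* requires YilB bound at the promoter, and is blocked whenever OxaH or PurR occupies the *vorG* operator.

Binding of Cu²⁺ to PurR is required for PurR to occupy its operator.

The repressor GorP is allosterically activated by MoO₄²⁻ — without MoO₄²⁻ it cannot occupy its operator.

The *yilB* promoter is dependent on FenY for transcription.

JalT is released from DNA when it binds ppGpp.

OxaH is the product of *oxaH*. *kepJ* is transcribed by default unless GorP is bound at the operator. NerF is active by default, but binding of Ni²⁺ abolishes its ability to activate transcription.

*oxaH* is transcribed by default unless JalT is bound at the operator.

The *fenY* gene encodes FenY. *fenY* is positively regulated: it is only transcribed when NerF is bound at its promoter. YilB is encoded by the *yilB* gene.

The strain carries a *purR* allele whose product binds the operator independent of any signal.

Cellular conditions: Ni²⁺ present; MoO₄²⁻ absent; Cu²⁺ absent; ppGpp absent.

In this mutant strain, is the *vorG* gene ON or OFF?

ppGpp is absent, so JalT is active.
With repressor JalT bound, *oxaH* is not transcribed.
So OxaH is not produced.
PurR is constitutively active in this strain.
Ni²⁺ is present, so NerF is inactive.
Required activator NerF is absent, so *fenY* is not transcribed.
So FenY is not produced.
Required activator FenY is absent, so *yilB* is not transcribed.
So YilB is not produced.
With repressor PurR bound, *vorG* is not transcribed.

OFF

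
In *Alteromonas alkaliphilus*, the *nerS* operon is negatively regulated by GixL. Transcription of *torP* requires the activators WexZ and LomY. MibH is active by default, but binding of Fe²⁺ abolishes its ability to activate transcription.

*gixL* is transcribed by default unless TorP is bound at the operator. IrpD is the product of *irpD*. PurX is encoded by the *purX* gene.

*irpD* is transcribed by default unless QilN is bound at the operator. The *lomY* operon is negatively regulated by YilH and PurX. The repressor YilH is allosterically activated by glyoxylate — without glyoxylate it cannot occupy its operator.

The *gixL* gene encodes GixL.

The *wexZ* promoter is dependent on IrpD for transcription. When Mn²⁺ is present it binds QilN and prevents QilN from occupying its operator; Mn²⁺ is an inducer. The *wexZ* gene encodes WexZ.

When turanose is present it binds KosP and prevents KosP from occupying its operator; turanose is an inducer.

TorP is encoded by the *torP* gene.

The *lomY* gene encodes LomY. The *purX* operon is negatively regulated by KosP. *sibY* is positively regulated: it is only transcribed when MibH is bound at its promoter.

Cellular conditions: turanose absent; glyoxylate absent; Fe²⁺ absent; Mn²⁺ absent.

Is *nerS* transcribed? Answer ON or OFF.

Mn²⁺ is absent, so QilN is active.
With repressor QilN bound, *irpD* is not transcribed.
So IrpD is not produced.
Required activator IrpD is absent, so *wexZ* is not transcribed.
So WexZ is not produced.
Glyoxylate is absent, so YilH is inactive.
Turanose is absent, so KosP is active.
With repressor KosP bound, *purX* is not transcribed.
So PurX is not produced.
With no repressor bound, *lomY* is transcribed.
So LomY is produced and active.
Required activator WexZ is absent, so *torP* is not transcribed.
So TorP is not produced.
With no repressor bound, *gixL* is transcribed.
So GixL is produced and active.
With repressor GixL bound, *nerS* is not transcribed.

OFF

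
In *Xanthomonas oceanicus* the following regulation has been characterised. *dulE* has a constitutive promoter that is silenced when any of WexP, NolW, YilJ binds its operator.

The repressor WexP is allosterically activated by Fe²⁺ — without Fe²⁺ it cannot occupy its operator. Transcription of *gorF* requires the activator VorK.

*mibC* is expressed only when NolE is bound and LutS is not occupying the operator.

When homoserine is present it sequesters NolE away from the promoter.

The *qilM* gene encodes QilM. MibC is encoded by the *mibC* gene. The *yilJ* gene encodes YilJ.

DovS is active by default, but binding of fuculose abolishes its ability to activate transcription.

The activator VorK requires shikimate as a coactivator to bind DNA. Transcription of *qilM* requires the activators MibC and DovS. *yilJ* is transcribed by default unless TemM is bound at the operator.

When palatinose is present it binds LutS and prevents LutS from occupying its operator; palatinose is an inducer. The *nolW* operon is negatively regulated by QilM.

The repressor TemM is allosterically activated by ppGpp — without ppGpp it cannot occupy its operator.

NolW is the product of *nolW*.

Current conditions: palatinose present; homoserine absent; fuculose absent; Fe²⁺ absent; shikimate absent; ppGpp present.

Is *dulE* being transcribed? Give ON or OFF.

Fe²⁺ is absent, so WexP is inactive.
Homoserine is absent, so NolE is active.
Palatinose is present, so LutS is inactive.
No repressor is bound and NolE is active, so *mibC* is transcribed.
So MibC is produced and active.
Fuculose is absent, so DovS is active.
No repressor is bound and MibC and DovS are active, so *qilM* is transcribed.
So QilM is produced and active.
With repressor QilM bound, *nolW* is not transcribed.
So NolW is not produced.
ppGpp is present, so TemM is active.
With repressor TemM bound, *yilJ* is not transcribed.
So YilJ is not produced.
With no repressor bound, *dulE* is transcribed.

ON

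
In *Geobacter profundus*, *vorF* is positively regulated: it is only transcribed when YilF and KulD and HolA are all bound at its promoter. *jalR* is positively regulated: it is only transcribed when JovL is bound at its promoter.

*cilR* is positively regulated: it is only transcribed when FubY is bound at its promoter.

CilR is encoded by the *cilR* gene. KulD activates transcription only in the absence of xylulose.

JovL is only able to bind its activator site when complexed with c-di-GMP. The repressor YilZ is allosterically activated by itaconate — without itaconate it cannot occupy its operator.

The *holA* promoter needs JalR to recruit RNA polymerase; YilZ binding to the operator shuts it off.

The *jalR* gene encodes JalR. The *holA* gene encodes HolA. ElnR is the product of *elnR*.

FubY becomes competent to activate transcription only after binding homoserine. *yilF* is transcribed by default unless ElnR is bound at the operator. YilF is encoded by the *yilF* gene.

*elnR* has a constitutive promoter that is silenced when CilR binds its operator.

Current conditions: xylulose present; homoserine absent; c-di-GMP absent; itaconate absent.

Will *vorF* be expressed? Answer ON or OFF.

Homoserine is absent, so FubY is inactive.
Required activator FubY is absent, so *cilR* is not transcribed.
So CilR is not produced.
With no repressor bound, *elnR* is transcribed.
So ElnR is produced and active.
With repressor ElnR bound, *yilF* is not transcribed.
So YilF is not produced.
Xylulose is present, so KulD is inactive.
Itaconate is absent, so YilZ is inactive.
c-di-GMP is absent, so JovL is inactive.
Required activator JovL is absent, so *jalR* is not transcribed.
So JalR is not produced.
Required activator JalR is absent, so *holA* is not transcribed.
So HolA is not produced.
Required activator YilF is absent, so *vorF* is not transcribed.

OFF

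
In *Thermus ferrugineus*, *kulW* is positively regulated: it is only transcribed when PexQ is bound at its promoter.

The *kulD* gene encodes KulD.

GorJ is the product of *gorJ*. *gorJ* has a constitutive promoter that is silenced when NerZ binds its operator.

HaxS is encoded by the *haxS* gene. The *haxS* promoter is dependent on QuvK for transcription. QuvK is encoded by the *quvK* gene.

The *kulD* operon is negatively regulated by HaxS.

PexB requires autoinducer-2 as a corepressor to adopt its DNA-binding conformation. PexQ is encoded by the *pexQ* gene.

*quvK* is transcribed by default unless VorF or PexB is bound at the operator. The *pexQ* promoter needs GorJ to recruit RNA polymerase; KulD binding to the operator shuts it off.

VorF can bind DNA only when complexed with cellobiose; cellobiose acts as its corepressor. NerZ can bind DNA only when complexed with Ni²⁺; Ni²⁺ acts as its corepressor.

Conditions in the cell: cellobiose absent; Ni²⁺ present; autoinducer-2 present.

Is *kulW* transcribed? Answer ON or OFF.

Cellobiose is absent, so VorF is inactive.
Autoinducer-2 is present, so PexB is active.
With repressor PexB bound, *quvK* is not transcribed.
So QuvK is not produced.
Required activator QuvK is absent, so *haxS* is not transcribed.
So HaxS is not produced.
With no repressor bound, *kulD* is transcribed.
So KulD is produced and active.
Ni²⁺ is present, so NerZ is active.
With repressor NerZ bound, *gorJ* is not transcribed.
So GorJ is not produced.
With repressor KulD bound, *pexQ* is not transcribed.
So PexQ is not produced.
Required activator PexQ is absent, so *kulW* is not transcribed.

OFF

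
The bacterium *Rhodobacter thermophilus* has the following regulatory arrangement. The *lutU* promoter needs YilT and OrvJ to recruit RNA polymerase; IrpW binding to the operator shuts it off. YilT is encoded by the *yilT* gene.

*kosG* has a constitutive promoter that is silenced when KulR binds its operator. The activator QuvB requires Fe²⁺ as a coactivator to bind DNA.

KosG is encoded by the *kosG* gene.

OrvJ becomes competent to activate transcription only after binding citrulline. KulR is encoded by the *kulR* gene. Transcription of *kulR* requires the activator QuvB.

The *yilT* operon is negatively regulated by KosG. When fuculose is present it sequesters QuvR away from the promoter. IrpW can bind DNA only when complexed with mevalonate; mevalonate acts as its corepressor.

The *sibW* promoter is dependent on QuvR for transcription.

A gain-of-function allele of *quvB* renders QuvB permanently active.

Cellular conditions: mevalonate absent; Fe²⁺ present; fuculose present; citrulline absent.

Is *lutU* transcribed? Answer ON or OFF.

OFF

QuvB is constitutively active in this strain.
No repressor is bound and QuvB is active, so *kulR* is transcribed.
So KulR is produced and active.
With repressor KulR bound, *kosG* is not transcribed.
So KosG is not produced.
With no repressor bound, *yilT* is transcribed.
So YilT is produced and active.
Citrulline is absent, so OrvJ is inactive.
Mevalonate is absent, so IrpW is inactive.
Required activator OrvJ is absent, so *lutU* is not transcribed.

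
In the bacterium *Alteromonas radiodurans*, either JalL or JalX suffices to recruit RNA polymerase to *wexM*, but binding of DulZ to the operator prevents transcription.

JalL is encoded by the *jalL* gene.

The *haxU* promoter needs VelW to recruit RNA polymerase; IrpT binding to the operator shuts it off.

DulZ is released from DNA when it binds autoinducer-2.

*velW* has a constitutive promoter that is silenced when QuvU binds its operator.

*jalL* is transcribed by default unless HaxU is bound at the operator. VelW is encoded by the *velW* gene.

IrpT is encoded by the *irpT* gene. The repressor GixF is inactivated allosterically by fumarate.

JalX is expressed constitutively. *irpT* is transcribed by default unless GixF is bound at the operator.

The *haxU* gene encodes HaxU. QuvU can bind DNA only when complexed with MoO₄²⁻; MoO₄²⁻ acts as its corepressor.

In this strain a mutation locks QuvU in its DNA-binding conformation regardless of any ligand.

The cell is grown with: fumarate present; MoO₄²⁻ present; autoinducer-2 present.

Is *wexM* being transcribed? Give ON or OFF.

Autoinducer-2 is present, so DulZ is inactive.
Fumarate is present, so GixF is inactive.
With no repressor bound, *irpT* is transcribed.
So IrpT is produced and active.
QuvU is constitutively active in this strain.
With repressor QuvU bound, *velW* is not transcribed.
So VelW is not produced.
With repressor IrpT bound, *haxU* is not transcribed.
So HaxU is not produced.
With no repressor bound, *jalL* is transcribed.
So JalL is produced and active.
JalX is produced constitutively and is active.
Activator JalL is present, so *wexM* is transcribed.

ON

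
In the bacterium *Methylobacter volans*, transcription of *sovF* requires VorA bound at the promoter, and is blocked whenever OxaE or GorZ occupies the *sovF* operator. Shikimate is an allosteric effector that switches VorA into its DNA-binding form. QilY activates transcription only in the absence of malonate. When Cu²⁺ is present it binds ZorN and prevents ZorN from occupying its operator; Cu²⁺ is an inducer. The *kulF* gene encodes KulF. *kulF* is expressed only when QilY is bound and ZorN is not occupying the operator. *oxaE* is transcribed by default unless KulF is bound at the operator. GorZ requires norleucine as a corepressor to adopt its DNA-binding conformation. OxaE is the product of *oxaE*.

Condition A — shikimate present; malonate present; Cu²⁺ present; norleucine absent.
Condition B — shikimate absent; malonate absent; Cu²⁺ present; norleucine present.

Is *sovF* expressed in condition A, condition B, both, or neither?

Condition A:
Shikimate is present, so VorA is active.
Malonate is present, so QilY is inactive.
Cu²⁺ is present, so ZorN is inactive.
Required activator QilY is absent, so *kulF* is not transcribed.
So KulF is not produced.
With no repressor bound, *oxaE* is transcribed.
So OxaE is produced and active.
Norleucine is absent, so GorZ is inactive.
With repressor OxaE bound, *sovF* is not transcribed.
→ *sovF* is OFF in A.
Condition B:
Shikimate is absent, so VorA is inactive.
Malonate is absent, so QilY is active.
Cu²⁺ is present, so ZorN is inactive.
No repressor is bound and QilY is active, so *kulF* is transcribed.
So KulF is produced and active.
With repressor KulF bound, *oxaE* is not transcribed.
So OxaE is not produced.
Norleucine is present, so GorZ is active.
With repressor GorZ bound, *sovF* is not transcribed.
→ *sovF* is OFF in B.

neither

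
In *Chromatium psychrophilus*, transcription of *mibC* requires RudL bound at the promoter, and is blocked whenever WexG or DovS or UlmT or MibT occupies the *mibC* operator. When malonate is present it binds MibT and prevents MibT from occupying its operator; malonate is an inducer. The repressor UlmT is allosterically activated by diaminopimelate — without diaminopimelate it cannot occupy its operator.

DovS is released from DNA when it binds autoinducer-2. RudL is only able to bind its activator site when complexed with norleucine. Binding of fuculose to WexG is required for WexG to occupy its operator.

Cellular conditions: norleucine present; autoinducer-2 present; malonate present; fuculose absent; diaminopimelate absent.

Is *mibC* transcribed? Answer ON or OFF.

ON

Fuculose is absent, so WexG is inactive.
Norleucine is present, so RudL is active.
Autoinducer-2 is present, so DovS is inactive.
Diaminopimelate is absent, so UlmT is inactive.
Malonate is present, so MibT is inactive.
No repressor is bound and RudL is active, so *mibC* is transcribed.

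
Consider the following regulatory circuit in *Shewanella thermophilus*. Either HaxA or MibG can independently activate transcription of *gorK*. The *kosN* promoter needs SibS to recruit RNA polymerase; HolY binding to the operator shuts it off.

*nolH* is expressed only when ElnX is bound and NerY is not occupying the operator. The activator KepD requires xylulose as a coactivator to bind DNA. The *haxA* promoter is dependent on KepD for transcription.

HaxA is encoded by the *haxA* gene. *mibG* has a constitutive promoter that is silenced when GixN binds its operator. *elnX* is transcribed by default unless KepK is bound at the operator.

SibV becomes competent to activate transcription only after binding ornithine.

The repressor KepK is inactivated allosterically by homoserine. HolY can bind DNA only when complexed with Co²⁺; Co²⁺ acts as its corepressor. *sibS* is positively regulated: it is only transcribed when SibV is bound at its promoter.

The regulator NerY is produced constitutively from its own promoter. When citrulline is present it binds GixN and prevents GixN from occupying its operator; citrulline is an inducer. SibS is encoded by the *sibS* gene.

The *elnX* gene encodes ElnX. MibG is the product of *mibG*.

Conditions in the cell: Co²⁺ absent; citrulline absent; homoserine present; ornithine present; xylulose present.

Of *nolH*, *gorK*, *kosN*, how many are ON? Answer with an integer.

Homoserine is present, so KepK is inactive.
With no repressor bound, *elnX* is transcribed.
So ElnX is produced and active.
NerY is produced constitutively and is active.
With repressor NerY bound, *nolH* is not transcribed.
→ *nolH* is OFF.
Xylulose is present, so KepD is active.
No repressor is bound and KepD is active, so *haxA* is transcribed.
So HaxA is produced and active.
Citrulline is absent, so GixN is active.
With repressor GixN bound, *mibG* is not transcribed.
So MibG is not produced.
Activator HaxA is present, so *gorK* is transcribed.
→ *gorK* is ON.
Ornithine is present, so SibV is active.
No repressor is bound and SibV is active, so *sibS* is transcribed.
So SibS is produced and active.
Co²⁺ is absent, so HolY is inactive.
No repressor is bound and SibS is active, so *kosN* is transcribed.
→ *kosN* is ON.
2 of the 3 genes are transcribed.

2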